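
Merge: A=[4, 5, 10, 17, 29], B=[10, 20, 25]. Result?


Compare heads, take smaller each step.
Merged: [4, 5, 10, 10, 17, 20, 25, 29]


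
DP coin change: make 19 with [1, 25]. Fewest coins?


dp[0]=0; dp[i]=1+min(dp[i-c] for c in coins)
...dp[14]=14, dp[15]=15, dp[16]=16, dp[17]=17, dp[18]=18, dp[19]=19
Minimum coins for 19 = 19


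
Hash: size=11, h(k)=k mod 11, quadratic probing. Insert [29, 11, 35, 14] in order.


Insertions: 29->slot 7; 11->slot 0; 35->slot 2; 14->slot 3
Table: [11, None, 35, 14, None, None, None, 29, None, None, None]


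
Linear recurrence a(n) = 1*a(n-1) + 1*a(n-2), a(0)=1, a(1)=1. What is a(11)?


Build bottom-up:
...a(9)=55, a(10)=89, a(11)=1*89+1*55=144


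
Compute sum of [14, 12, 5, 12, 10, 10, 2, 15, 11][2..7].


Prefix sums: [0, 14, 26, 31, 43, 53, 63, 65, 80, 91]
Sum[2..7] = prefix[8] - prefix[2] = 80 - 26 = 54


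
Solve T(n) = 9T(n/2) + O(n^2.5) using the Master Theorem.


a=9, b=2, c=2.5. log_2(9)=3.170 > c=2.5. Case 1: O(n^log_b(a)) = O(n^3.170)
Complexity: O(n^3.170)


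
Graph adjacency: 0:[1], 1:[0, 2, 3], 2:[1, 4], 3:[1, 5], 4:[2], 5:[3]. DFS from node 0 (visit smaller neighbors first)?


DFS stack-based: start with [0]
Visit order: [0, 1, 2, 4, 3, 5]


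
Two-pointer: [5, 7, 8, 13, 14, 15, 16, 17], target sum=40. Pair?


Two pointers: lo=0, hi=7
No pair sums to 40


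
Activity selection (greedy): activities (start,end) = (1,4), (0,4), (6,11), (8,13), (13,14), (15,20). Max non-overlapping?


Greedy: pick earliest-ending, then skip overlaps.
Selected (4 activities): [(1, 4), (6, 11), (13, 14), (15, 20)]


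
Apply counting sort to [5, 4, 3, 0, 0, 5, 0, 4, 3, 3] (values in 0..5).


Count array: [3, 0, 0, 3, 2, 2]
Reconstruct: [0, 0, 0, 3, 3, 3, 4, 4, 5, 5]


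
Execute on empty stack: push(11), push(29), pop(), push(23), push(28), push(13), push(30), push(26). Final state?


push(11) -> [11]
push(29) -> [11, 29]
pop() returns 29 -> [11]
push(23) -> [11, 23]
push(28) -> [11, 23, 28]
push(13) -> [11, 23, 28, 13]
push(30) -> [11, 23, 28, 13, 30]
push(26) -> [11, 23, 28, 13, 30, 26]
Final stack (bottom to top): [11, 23, 28, 13, 30, 26]


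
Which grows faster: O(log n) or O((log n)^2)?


logarithmic grows slower than polylogarithmic
O(log n) is asymptotically smaller; O((log n)^2) grows faster


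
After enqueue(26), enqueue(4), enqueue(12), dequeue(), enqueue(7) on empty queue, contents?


enqueue(26) -> [26]
enqueue(4) -> [26, 4]
enqueue(12) -> [26, 4, 12]
dequeue() returns 26 -> [4, 12]
enqueue(7) -> [4, 12, 7]
Final queue (front to back): [4, 12, 7]


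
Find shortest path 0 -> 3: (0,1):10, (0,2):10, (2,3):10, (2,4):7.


Dijkstra from 0:
Distances: {0: 0, 1: 10, 2: 10, 3: 20, 4: 17}
Shortest distance to 3 = 20, path = [0, 2, 3]


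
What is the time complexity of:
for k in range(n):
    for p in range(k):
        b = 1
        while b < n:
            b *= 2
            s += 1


Per nesting level: O(n) * O(n) [triangular over k] * O(log n) = O(n^2 log n)
Complexity: O(n^2 log n)


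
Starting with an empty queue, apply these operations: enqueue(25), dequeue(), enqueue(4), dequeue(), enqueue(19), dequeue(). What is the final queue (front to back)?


enqueue(25) -> [25]
dequeue() returns 25 -> []
enqueue(4) -> [4]
dequeue() returns 4 -> []
enqueue(19) -> [19]
dequeue() returns 19 -> []
Final queue (front to back): []


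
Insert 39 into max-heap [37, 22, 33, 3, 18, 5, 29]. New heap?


Append 39: [37, 22, 33, 3, 18, 5, 29, 39]
Bubble up: swap idx 7(39) with idx 3(3); swap idx 3(39) with idx 1(22); swap idx 1(39) with idx 0(37)
Result: [39, 37, 33, 22, 18, 5, 29, 3]


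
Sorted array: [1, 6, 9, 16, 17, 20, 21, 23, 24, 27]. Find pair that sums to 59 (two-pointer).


Two pointers: lo=0, hi=9
No pair sums to 59


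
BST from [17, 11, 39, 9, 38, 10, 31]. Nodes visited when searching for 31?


BST root = 17
Search for 31: compare at each node
Path: [17, 39, 38, 31]


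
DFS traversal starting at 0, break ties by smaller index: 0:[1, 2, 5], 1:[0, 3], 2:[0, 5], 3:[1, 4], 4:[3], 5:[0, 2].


DFS stack-based: start with [0]
Visit order: [0, 1, 3, 4, 2, 5]


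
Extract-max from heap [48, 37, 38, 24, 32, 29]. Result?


Max = 48
Replace root with last, heapify down
Resulting heap: [38, 37, 29, 24, 32]


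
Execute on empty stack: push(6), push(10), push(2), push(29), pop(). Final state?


push(6) -> [6]
push(10) -> [6, 10]
push(2) -> [6, 10, 2]
push(29) -> [6, 10, 2, 29]
pop() returns 29 -> [6, 10, 2]
Final stack (bottom to top): [6, 10, 2]


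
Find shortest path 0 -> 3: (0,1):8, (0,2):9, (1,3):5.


Dijkstra from 0:
Distances: {0: 0, 1: 8, 2: 9, 3: 13}
Shortest distance to 3 = 13, path = [0, 1, 3]


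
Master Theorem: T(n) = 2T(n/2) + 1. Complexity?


a=2, b=2, c=0. log_2(2)=1 > c=0. Case 1: O(n^log_b(a)) = O(n)
Complexity: O(n)


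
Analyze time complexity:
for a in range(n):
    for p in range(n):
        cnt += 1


Per nesting level: O(n) * O(n) = O(n^2)
Complexity: O(n^2)


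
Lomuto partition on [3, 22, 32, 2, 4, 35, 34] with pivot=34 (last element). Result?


Elements <= 34 go left of pivot.
Result: [3, 22, 32, 2, 4, 34, 35], pivot at index 5


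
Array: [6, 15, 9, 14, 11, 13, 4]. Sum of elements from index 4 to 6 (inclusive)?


Prefix sums: [0, 6, 21, 30, 44, 55, 68, 72]
Sum[4..6] = prefix[7] - prefix[4] = 72 - 44 = 28


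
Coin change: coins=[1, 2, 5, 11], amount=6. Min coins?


dp[0]=0; dp[i]=1+min(dp[i-c] for c in coins)
...dp[1]=1, dp[2]=1, dp[3]=2, dp[4]=2, dp[5]=1, dp[6]=2
Minimum coins for 6 = 2


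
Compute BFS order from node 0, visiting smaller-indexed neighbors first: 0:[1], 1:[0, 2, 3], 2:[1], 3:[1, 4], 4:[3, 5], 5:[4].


BFS queue: start with [0]
Visit order: [0, 1, 2, 3, 4, 5]


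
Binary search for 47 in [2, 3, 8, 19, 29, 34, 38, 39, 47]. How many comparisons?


Search for 47:
[0,8] mid=4 arr[4]=29
[5,8] mid=6 arr[6]=38
[7,8] mid=7 arr[7]=39
[8,8] mid=8 arr[8]=47
Total: 4 comparisons


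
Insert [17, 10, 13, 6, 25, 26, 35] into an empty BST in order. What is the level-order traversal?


Root = 17; build tree by BST insertion.
Level-Order traversal: [17, 10, 25, 6, 13, 26, 35]


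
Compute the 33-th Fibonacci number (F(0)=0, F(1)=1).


F(n)=F(n-1)+F(n-2)
...F(31)=1346269, F(32)=2178309, F(33)=3524578


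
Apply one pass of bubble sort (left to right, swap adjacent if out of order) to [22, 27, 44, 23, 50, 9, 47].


After one pass: [22, 27, 23, 44, 9, 47, 50]


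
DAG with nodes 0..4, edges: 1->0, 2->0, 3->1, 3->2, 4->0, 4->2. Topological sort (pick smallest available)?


Kahn's algorithm, process smallest node first
Order: [3, 1, 4, 2, 0]


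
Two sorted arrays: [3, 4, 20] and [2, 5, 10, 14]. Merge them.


Compare heads, take smaller each step.
Merged: [2, 3, 4, 5, 10, 14, 20]


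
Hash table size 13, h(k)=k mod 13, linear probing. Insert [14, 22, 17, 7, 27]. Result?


Insertions: 14->slot 1; 22->slot 9; 17->slot 4; 7->slot 7; 27->slot 2
Table: [None, 14, 27, None, 17, None, None, 7, None, 22, None, None, None]


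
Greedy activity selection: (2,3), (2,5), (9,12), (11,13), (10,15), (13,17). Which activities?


Greedy: pick earliest-ending, then skip overlaps.
Selected (3 activities): [(2, 3), (9, 12), (13, 17)]


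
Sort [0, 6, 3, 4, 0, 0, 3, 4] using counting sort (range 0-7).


Count array: [3, 0, 0, 2, 2, 0, 1, 0]
Reconstruct: [0, 0, 0, 3, 3, 4, 4, 6]


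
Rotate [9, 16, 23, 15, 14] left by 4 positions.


Left rotate by 4: [14, 9, 16, 23, 15]


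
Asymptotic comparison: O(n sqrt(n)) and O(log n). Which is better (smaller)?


logarithmic grows slower than n^1.5
O(log n) is asymptotically smaller; O(n sqrt(n)) grows faster


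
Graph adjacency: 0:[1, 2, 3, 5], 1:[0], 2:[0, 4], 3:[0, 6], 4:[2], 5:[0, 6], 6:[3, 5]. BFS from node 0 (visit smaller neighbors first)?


BFS queue: start with [0]
Visit order: [0, 1, 2, 3, 5, 4, 6]


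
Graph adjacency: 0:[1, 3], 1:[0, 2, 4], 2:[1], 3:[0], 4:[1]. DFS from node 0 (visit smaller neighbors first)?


DFS stack-based: start with [0]
Visit order: [0, 1, 2, 4, 3]


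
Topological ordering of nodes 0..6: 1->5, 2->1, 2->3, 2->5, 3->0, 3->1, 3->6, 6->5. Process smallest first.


Kahn's algorithm, process smallest node first
Order: [2, 3, 0, 1, 4, 6, 5]


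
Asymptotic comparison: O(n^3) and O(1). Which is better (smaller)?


constant grows slower than cubic
O(1) is asymptotically smaller; O(n^3) grows faster


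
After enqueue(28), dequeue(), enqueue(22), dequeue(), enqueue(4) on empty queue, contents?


enqueue(28) -> [28]
dequeue() returns 28 -> []
enqueue(22) -> [22]
dequeue() returns 22 -> []
enqueue(4) -> [4]
Final queue (front to back): [4]


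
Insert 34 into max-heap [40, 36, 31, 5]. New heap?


Append 34: [40, 36, 31, 5, 34]
Bubble up: no swaps needed
Result: [40, 36, 31, 5, 34]


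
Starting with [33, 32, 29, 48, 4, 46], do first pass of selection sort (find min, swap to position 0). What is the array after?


After one pass: [4, 32, 29, 48, 33, 46]


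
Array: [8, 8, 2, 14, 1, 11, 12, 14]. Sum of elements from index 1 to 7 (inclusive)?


Prefix sums: [0, 8, 16, 18, 32, 33, 44, 56, 70]
Sum[1..7] = prefix[8] - prefix[1] = 70 - 8 = 62


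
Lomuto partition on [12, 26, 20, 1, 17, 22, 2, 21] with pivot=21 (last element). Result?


Elements <= 21 go left of pivot.
Result: [12, 20, 1, 17, 2, 21, 26, 22], pivot at index 5


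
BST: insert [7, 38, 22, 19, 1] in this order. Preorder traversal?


Root = 7; build tree by BST insertion.
Preorder traversal: [7, 1, 38, 22, 19]


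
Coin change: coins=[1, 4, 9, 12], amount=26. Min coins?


dp[0]=0; dp[i]=1+min(dp[i-c] for c in coins)
...dp[21]=2, dp[22]=3, dp[23]=4, dp[24]=2, dp[25]=3, dp[26]=4
Minimum coins for 26 = 4


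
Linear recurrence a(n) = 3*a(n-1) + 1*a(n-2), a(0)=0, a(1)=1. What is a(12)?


Build bottom-up:
...a(10)=42837, a(11)=141481, a(12)=3*141481+1*42837=467280


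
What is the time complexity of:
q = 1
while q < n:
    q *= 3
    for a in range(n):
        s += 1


Per nesting level: O(log n) * O(n) = O(n log n)
Complexity: O(n log n)


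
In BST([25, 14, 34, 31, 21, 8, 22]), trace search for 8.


BST root = 25
Search for 8: compare at each node
Path: [25, 14, 8]


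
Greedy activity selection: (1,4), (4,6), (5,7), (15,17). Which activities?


Greedy: pick earliest-ending, then skip overlaps.
Selected (3 activities): [(1, 4), (4, 6), (15, 17)]


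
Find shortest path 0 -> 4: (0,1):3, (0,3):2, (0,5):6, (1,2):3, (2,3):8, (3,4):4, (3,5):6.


Dijkstra from 0:
Distances: {0: 0, 1: 3, 2: 6, 3: 2, 4: 6, 5: 6}
Shortest distance to 4 = 6, path = [0, 3, 4]


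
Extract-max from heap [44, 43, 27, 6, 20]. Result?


Max = 44
Replace root with last, heapify down
Resulting heap: [43, 20, 27, 6]


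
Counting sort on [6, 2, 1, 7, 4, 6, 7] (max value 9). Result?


Count array: [0, 1, 1, 0, 1, 0, 2, 2, 0, 0]
Reconstruct: [1, 2, 4, 6, 6, 7, 7]


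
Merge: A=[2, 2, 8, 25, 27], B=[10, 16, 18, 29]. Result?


Compare heads, take smaller each step.
Merged: [2, 2, 8, 10, 16, 18, 25, 27, 29]


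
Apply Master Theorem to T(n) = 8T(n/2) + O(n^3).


a=8, b=2, c=3. log_2(8)=3 = c=3. Case 2: O(n^c log n) = O(n^3 log n)
Complexity: O(n^3 log n)


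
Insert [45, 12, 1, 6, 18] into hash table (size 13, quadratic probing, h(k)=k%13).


Insertions: 45->slot 6; 12->slot 12; 1->slot 1; 6->slot 7; 18->slot 5
Table: [None, 1, None, None, None, 18, 45, 6, None, None, None, None, 12]


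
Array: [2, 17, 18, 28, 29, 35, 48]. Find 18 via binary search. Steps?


Search for 18:
[0,6] mid=3 arr[3]=28
[0,2] mid=1 arr[1]=17
[2,2] mid=2 arr[2]=18
Total: 3 comparisons


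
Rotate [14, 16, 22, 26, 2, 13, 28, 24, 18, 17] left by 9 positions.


Left rotate by 9: [17, 14, 16, 22, 26, 2, 13, 28, 24, 18]


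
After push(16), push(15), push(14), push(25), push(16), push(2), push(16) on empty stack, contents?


push(16) -> [16]
push(15) -> [16, 15]
push(14) -> [16, 15, 14]
push(25) -> [16, 15, 14, 25]
push(16) -> [16, 15, 14, 25, 16]
push(2) -> [16, 15, 14, 25, 16, 2]
push(16) -> [16, 15, 14, 25, 16, 2, 16]
Final stack (bottom to top): [16, 15, 14, 25, 16, 2, 16]


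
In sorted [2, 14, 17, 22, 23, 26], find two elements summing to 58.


Two pointers: lo=0, hi=5
No pair sums to 58


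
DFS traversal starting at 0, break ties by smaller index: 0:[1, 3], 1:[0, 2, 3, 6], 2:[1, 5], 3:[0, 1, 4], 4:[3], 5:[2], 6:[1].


DFS stack-based: start with [0]
Visit order: [0, 1, 2, 5, 3, 4, 6]


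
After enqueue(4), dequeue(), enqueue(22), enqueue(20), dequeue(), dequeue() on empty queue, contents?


enqueue(4) -> [4]
dequeue() returns 4 -> []
enqueue(22) -> [22]
enqueue(20) -> [22, 20]
dequeue() returns 22 -> [20]
dequeue() returns 20 -> []
Final queue (front to back): []


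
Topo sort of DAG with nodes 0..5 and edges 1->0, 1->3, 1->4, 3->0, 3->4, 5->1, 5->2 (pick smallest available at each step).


Kahn's algorithm, process smallest node first
Order: [5, 1, 2, 3, 0, 4]


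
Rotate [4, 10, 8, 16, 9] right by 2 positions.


Right rotate by 2: [16, 9, 4, 10, 8]


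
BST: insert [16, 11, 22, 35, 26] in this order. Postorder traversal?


Root = 16; build tree by BST insertion.
Postorder traversal: [11, 26, 35, 22, 16]


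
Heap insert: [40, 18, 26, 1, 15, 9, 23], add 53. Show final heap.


Append 53: [40, 18, 26, 1, 15, 9, 23, 53]
Bubble up: swap idx 7(53) with idx 3(1); swap idx 3(53) with idx 1(18); swap idx 1(53) with idx 0(40)
Result: [53, 40, 26, 18, 15, 9, 23, 1]


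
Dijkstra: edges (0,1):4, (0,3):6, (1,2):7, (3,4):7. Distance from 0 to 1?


Dijkstra from 0:
Distances: {0: 0, 1: 4, 2: 11, 3: 6, 4: 13}
Shortest distance to 1 = 4, path = [0, 1]


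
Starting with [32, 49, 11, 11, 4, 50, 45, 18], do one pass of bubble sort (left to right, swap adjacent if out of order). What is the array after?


After one pass: [32, 11, 11, 4, 49, 45, 18, 50]


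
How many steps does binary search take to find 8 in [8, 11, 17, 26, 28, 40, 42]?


Search for 8:
[0,6] mid=3 arr[3]=26
[0,2] mid=1 arr[1]=11
[0,0] mid=0 arr[0]=8
Total: 3 comparisons


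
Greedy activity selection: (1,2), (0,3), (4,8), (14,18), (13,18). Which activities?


Greedy: pick earliest-ending, then skip overlaps.
Selected (3 activities): [(1, 2), (4, 8), (14, 18)]


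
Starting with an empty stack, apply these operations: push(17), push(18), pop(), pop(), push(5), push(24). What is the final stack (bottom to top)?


push(17) -> [17]
push(18) -> [17, 18]
pop() returns 18 -> [17]
pop() returns 17 -> []
push(5) -> [5]
push(24) -> [5, 24]
Final stack (bottom to top): [5, 24]


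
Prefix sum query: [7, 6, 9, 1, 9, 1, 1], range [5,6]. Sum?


Prefix sums: [0, 7, 13, 22, 23, 32, 33, 34]
Sum[5..6] = prefix[7] - prefix[5] = 34 - 32 = 2


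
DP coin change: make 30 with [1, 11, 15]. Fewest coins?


dp[0]=0; dp[i]=1+min(dp[i-c] for c in coins)
...dp[25]=5, dp[26]=2, dp[27]=3, dp[28]=4, dp[29]=5, dp[30]=2
Minimum coins for 30 = 2


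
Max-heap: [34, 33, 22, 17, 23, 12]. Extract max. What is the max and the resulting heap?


Max = 34
Replace root with last, heapify down
Resulting heap: [33, 23, 22, 17, 12]


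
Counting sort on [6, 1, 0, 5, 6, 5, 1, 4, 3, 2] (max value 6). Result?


Count array: [1, 2, 1, 1, 1, 2, 2]
Reconstruct: [0, 1, 1, 2, 3, 4, 5, 5, 6, 6]


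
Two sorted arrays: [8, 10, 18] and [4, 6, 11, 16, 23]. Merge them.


Compare heads, take smaller each step.
Merged: [4, 6, 8, 10, 11, 16, 18, 23]


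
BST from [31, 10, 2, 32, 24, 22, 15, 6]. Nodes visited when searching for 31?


BST root = 31
Search for 31: compare at each node
Path: [31]


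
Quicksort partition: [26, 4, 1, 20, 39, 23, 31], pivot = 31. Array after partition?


Elements <= 31 go left of pivot.
Result: [26, 4, 1, 20, 23, 31, 39], pivot at index 5


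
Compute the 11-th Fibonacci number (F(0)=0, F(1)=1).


F(n)=F(n-1)+F(n-2)
...F(9)=34, F(10)=55, F(11)=89


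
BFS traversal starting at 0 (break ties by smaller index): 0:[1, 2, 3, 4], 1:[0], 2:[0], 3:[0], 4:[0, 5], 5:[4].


BFS queue: start with [0]
Visit order: [0, 1, 2, 3, 4, 5]


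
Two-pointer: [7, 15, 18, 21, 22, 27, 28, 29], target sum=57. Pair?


Two pointers: lo=0, hi=7
Found pair: (28, 29) summing to 57


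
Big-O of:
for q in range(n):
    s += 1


Per nesting level: O(n) = O(n)
Complexity: O(n)


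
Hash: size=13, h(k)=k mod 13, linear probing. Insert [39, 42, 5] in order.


Insertions: 39->slot 0; 42->slot 3; 5->slot 5
Table: [39, None, None, 42, None, 5, None, None, None, None, None, None, None]


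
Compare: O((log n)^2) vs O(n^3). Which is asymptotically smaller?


polylogarithmic grows slower than cubic
O((log n)^2) is asymptotically smaller; O(n^3) grows faster


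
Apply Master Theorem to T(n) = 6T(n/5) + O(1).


a=6, b=5, c=0. log_5(6)=1.113 > c=0. Case 1: O(n^log_b(a)) = O(n^1.113)
Complexity: O(n^1.113)


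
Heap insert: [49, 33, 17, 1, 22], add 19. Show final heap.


Append 19: [49, 33, 17, 1, 22, 19]
Bubble up: swap idx 5(19) with idx 2(17)
Result: [49, 33, 19, 1, 22, 17]


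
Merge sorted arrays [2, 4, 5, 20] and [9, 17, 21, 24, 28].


Compare heads, take smaller each step.
Merged: [2, 4, 5, 9, 17, 20, 21, 24, 28]


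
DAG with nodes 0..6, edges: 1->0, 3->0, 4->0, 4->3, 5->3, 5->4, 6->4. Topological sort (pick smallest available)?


Kahn's algorithm, process smallest node first
Order: [1, 2, 5, 6, 4, 3, 0]


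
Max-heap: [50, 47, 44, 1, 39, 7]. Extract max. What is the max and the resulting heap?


Max = 50
Replace root with last, heapify down
Resulting heap: [47, 39, 44, 1, 7]


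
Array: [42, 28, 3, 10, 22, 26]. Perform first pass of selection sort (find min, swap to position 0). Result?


After one pass: [3, 28, 42, 10, 22, 26]


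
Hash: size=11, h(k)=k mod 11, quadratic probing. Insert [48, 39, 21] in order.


Insertions: 48->slot 4; 39->slot 6; 21->slot 10
Table: [None, None, None, None, 48, None, 39, None, None, None, 21]


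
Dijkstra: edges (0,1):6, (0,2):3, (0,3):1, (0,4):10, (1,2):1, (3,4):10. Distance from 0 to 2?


Dijkstra from 0:
Distances: {0: 0, 1: 4, 2: 3, 3: 1, 4: 10}
Shortest distance to 2 = 3, path = [0, 2]


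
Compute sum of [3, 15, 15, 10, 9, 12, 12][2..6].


Prefix sums: [0, 3, 18, 33, 43, 52, 64, 76]
Sum[2..6] = prefix[7] - prefix[2] = 76 - 18 = 58


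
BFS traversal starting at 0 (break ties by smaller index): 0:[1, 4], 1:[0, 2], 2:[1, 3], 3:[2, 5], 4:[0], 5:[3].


BFS queue: start with [0]
Visit order: [0, 1, 4, 2, 3, 5]


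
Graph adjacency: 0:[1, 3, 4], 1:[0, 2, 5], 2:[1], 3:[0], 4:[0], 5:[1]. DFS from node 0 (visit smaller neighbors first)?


DFS stack-based: start with [0]
Visit order: [0, 1, 2, 5, 3, 4]


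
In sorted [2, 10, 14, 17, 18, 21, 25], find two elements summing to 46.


Two pointers: lo=0, hi=6
Found pair: (21, 25) summing to 46


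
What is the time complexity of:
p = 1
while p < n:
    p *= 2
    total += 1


Per nesting level: O(log n) = O(log n)
Complexity: O(log n)


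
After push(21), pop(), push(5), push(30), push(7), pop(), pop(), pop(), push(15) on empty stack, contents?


push(21) -> [21]
pop() returns 21 -> []
push(5) -> [5]
push(30) -> [5, 30]
push(7) -> [5, 30, 7]
pop() returns 7 -> [5, 30]
pop() returns 30 -> [5]
pop() returns 5 -> []
push(15) -> [15]
Final stack (bottom to top): [15]


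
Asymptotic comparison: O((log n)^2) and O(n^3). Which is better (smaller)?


polylogarithmic grows slower than cubic
O((log n)^2) is asymptotically smaller; O(n^3) grows faster


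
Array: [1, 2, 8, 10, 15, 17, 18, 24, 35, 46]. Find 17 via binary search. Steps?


Search for 17:
[0,9] mid=4 arr[4]=15
[5,9] mid=7 arr[7]=24
[5,6] mid=5 arr[5]=17
Total: 3 comparisons


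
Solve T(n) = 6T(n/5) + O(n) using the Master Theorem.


a=6, b=5, c=1. log_5(6)=1.113 > c=1. Case 1: O(n^log_b(a)) = O(n^1.113)
Complexity: O(n^1.113)


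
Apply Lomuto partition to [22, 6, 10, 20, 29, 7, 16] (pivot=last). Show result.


Elements <= 16 go left of pivot.
Result: [6, 10, 7, 16, 29, 22, 20], pivot at index 3


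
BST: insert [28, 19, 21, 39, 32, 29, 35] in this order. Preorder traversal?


Root = 28; build tree by BST insertion.
Preorder traversal: [28, 19, 21, 39, 32, 29, 35]


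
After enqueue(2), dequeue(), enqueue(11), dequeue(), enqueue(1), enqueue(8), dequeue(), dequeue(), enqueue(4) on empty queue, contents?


enqueue(2) -> [2]
dequeue() returns 2 -> []
enqueue(11) -> [11]
dequeue() returns 11 -> []
enqueue(1) -> [1]
enqueue(8) -> [1, 8]
dequeue() returns 1 -> [8]
dequeue() returns 8 -> []
enqueue(4) -> [4]
Final queue (front to back): [4]


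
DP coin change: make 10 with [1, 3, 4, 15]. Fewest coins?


dp[0]=0; dp[i]=1+min(dp[i-c] for c in coins)
...dp[5]=2, dp[6]=2, dp[7]=2, dp[8]=2, dp[9]=3, dp[10]=3
Minimum coins for 10 = 3


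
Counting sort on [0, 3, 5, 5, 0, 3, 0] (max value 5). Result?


Count array: [3, 0, 0, 2, 0, 2]
Reconstruct: [0, 0, 0, 3, 3, 5, 5]


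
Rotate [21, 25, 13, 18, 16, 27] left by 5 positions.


Left rotate by 5: [27, 21, 25, 13, 18, 16]


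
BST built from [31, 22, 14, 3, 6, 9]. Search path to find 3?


BST root = 31
Search for 3: compare at each node
Path: [31, 22, 14, 3]


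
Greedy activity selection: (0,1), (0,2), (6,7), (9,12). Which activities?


Greedy: pick earliest-ending, then skip overlaps.
Selected (3 activities): [(0, 1), (6, 7), (9, 12)]


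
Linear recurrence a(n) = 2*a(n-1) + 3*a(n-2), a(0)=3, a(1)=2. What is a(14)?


Build bottom-up:
...a(12)=664303, a(13)=1992902, a(14)=2*1992902+3*664303=5978713


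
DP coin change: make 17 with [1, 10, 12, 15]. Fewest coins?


dp[0]=0; dp[i]=1+min(dp[i-c] for c in coins)
...dp[12]=1, dp[13]=2, dp[14]=3, dp[15]=1, dp[16]=2, dp[17]=3
Minimum coins for 17 = 3


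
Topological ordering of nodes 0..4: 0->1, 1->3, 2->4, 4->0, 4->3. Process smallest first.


Kahn's algorithm, process smallest node first
Order: [2, 4, 0, 1, 3]


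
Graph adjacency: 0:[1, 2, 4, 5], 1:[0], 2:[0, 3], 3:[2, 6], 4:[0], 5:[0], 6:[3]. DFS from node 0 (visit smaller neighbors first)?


DFS stack-based: start with [0]
Visit order: [0, 1, 2, 3, 6, 4, 5]


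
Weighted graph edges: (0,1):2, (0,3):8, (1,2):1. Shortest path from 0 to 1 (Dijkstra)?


Dijkstra from 0:
Distances: {0: 0, 1: 2, 2: 3, 3: 8}
Shortest distance to 1 = 2, path = [0, 1]


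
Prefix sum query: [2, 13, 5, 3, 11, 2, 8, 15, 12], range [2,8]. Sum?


Prefix sums: [0, 2, 15, 20, 23, 34, 36, 44, 59, 71]
Sum[2..8] = prefix[9] - prefix[2] = 71 - 15 = 56


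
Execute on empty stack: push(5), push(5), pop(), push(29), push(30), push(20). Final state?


push(5) -> [5]
push(5) -> [5, 5]
pop() returns 5 -> [5]
push(29) -> [5, 29]
push(30) -> [5, 29, 30]
push(20) -> [5, 29, 30, 20]
Final stack (bottom to top): [5, 29, 30, 20]


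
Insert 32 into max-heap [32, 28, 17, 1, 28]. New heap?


Append 32: [32, 28, 17, 1, 28, 32]
Bubble up: swap idx 5(32) with idx 2(17)
Result: [32, 28, 32, 1, 28, 17]


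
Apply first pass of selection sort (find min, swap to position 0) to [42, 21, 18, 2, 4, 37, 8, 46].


After one pass: [2, 21, 18, 42, 4, 37, 8, 46]


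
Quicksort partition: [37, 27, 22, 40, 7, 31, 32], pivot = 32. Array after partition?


Elements <= 32 go left of pivot.
Result: [27, 22, 7, 31, 32, 40, 37], pivot at index 4


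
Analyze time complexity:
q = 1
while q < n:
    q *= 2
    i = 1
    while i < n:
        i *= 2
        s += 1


Per nesting level: O(log n) * O(log n) = O((log n)^2)
Complexity: O((log n)^2)


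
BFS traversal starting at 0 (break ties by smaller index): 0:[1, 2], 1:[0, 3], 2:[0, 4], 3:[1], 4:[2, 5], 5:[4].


BFS queue: start with [0]
Visit order: [0, 1, 2, 3, 4, 5]


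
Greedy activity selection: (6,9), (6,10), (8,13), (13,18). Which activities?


Greedy: pick earliest-ending, then skip overlaps.
Selected (2 activities): [(6, 9), (13, 18)]


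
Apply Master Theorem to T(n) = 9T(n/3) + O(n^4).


a=9, b=3, c=4. log_3(9)=2 < c=4. Case 3: O(n^c) = O(n^4)
Complexity: O(n^4)


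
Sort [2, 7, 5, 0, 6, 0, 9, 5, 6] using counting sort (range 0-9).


Count array: [2, 0, 1, 0, 0, 2, 2, 1, 0, 1]
Reconstruct: [0, 0, 2, 5, 5, 6, 6, 7, 9]


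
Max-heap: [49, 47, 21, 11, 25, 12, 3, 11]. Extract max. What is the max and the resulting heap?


Max = 49
Replace root with last, heapify down
Resulting heap: [47, 25, 21, 11, 11, 12, 3]


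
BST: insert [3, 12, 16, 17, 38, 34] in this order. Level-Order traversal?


Root = 3; build tree by BST insertion.
Level-Order traversal: [3, 12, 16, 17, 38, 34]


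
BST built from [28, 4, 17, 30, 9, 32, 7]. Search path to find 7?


BST root = 28
Search for 7: compare at each node
Path: [28, 4, 17, 9, 7]


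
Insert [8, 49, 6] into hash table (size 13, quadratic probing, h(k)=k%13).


Insertions: 8->slot 8; 49->slot 10; 6->slot 6
Table: [None, None, None, None, None, None, 6, None, 8, None, 49, None, None]


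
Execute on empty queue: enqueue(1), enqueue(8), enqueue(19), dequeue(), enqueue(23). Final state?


enqueue(1) -> [1]
enqueue(8) -> [1, 8]
enqueue(19) -> [1, 8, 19]
dequeue() returns 1 -> [8, 19]
enqueue(23) -> [8, 19, 23]
Final queue (front to back): [8, 19, 23]


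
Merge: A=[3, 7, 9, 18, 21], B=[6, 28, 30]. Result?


Compare heads, take smaller each step.
Merged: [3, 6, 7, 9, 18, 21, 28, 30]


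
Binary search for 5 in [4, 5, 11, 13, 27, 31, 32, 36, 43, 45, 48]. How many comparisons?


Search for 5:
[0,10] mid=5 arr[5]=31
[0,4] mid=2 arr[2]=11
[0,1] mid=0 arr[0]=4
[1,1] mid=1 arr[1]=5
Total: 4 comparisons


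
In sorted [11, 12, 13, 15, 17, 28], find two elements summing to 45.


Two pointers: lo=0, hi=5
Found pair: (17, 28) summing to 45


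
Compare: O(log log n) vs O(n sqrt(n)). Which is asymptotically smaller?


double-logarithmic grows slower than n^1.5
O(log log n) is asymptotically smaller; O(n sqrt(n)) grows faster


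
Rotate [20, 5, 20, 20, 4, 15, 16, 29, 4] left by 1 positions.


Left rotate by 1: [5, 20, 20, 4, 15, 16, 29, 4, 20]


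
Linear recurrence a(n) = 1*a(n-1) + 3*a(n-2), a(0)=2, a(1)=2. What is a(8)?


Build bottom-up:
...a(6)=194, a(7)=434, a(8)=1*434+3*194=1016


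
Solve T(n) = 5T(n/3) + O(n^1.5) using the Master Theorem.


a=5, b=3, c=1.5. log_3(5)=1.465 < c=1.5. Case 3: O(n^c) = O(n^1.500)
Complexity: O(n^1.500)


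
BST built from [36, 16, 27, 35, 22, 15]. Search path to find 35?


BST root = 36
Search for 35: compare at each node
Path: [36, 16, 27, 35]


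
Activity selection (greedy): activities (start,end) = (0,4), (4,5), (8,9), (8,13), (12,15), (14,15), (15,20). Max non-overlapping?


Greedy: pick earliest-ending, then skip overlaps.
Selected (5 activities): [(0, 4), (4, 5), (8, 9), (12, 15), (15, 20)]


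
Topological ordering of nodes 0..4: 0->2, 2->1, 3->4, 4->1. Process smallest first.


Kahn's algorithm, process smallest node first
Order: [0, 2, 3, 4, 1]


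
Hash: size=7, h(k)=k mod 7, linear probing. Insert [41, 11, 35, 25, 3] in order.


Insertions: 41->slot 6; 11->slot 4; 35->slot 0; 25->slot 5; 3->slot 3
Table: [35, None, None, 3, 11, 25, 41]


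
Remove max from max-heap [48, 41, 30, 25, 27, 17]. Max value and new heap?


Max = 48
Replace root with last, heapify down
Resulting heap: [41, 27, 30, 25, 17]


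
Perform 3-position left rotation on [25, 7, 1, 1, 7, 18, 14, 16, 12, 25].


Left rotate by 3: [1, 7, 18, 14, 16, 12, 25, 25, 7, 1]


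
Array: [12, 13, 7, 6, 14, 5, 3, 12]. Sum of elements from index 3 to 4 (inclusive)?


Prefix sums: [0, 12, 25, 32, 38, 52, 57, 60, 72]
Sum[3..4] = prefix[5] - prefix[3] = 52 - 32 = 20


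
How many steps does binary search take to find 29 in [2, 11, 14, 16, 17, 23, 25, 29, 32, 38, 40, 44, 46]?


Search for 29:
[0,12] mid=6 arr[6]=25
[7,12] mid=9 arr[9]=38
[7,8] mid=7 arr[7]=29
Total: 3 comparisons


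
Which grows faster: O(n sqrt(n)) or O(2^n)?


n^1.5 grows slower than exponential
O(n sqrt(n)) is asymptotically smaller; O(2^n) grows faster


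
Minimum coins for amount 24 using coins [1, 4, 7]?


dp[0]=0; dp[i]=1+min(dp[i-c] for c in coins)
...dp[19]=4, dp[20]=5, dp[21]=3, dp[22]=4, dp[23]=5, dp[24]=6
Minimum coins for 24 = 6


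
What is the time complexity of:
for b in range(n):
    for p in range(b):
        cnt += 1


Per nesting level: O(n) * O(n) [triangular over b] = O(n^2)
Complexity: O(n^2)


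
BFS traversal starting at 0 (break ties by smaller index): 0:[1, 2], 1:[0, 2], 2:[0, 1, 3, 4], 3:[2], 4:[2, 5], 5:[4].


BFS queue: start with [0]
Visit order: [0, 1, 2, 3, 4, 5]


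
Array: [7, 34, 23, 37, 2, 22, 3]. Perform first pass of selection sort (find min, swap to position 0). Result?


After one pass: [2, 34, 23, 37, 7, 22, 3]


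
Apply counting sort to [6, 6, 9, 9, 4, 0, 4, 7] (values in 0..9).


Count array: [1, 0, 0, 0, 2, 0, 2, 1, 0, 2]
Reconstruct: [0, 4, 4, 6, 6, 7, 9, 9]


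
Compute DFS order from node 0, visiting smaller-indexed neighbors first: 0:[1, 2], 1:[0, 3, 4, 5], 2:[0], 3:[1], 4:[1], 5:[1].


DFS stack-based: start with [0]
Visit order: [0, 1, 3, 4, 5, 2]


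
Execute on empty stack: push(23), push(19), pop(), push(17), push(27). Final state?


push(23) -> [23]
push(19) -> [23, 19]
pop() returns 19 -> [23]
push(17) -> [23, 17]
push(27) -> [23, 17, 27]
Final stack (bottom to top): [23, 17, 27]


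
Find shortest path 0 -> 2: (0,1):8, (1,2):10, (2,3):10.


Dijkstra from 0:
Distances: {0: 0, 1: 8, 2: 18, 3: 28}
Shortest distance to 2 = 18, path = [0, 1, 2]


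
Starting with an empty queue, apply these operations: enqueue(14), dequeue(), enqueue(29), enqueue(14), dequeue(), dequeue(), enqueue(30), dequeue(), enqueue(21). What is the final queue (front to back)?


enqueue(14) -> [14]
dequeue() returns 14 -> []
enqueue(29) -> [29]
enqueue(14) -> [29, 14]
dequeue() returns 29 -> [14]
dequeue() returns 14 -> []
enqueue(30) -> [30]
dequeue() returns 30 -> []
enqueue(21) -> [21]
Final queue (front to back): [21]


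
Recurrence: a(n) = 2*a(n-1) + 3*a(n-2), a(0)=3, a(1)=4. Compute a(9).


Build bottom-up:
...a(7)=3826, a(8)=11483, a(9)=2*11483+3*3826=34444


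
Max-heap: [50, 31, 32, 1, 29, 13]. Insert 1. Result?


Append 1: [50, 31, 32, 1, 29, 13, 1]
Bubble up: no swaps needed
Result: [50, 31, 32, 1, 29, 13, 1]


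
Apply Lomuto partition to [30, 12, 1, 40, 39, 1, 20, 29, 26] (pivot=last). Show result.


Elements <= 26 go left of pivot.
Result: [12, 1, 1, 20, 26, 30, 40, 29, 39], pivot at index 4


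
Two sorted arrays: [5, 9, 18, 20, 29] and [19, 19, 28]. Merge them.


Compare heads, take smaller each step.
Merged: [5, 9, 18, 19, 19, 20, 28, 29]


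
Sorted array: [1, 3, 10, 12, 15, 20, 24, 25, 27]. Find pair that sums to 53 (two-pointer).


Two pointers: lo=0, hi=8
No pair sums to 53


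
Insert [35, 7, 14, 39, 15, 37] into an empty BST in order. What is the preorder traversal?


Root = 35; build tree by BST insertion.
Preorder traversal: [35, 7, 14, 15, 39, 37]


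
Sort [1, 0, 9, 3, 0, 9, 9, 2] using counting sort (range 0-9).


Count array: [2, 1, 1, 1, 0, 0, 0, 0, 0, 3]
Reconstruct: [0, 0, 1, 2, 3, 9, 9, 9]


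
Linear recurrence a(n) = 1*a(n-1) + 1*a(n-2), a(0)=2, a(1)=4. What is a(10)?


Build bottom-up:
...a(8)=110, a(9)=178, a(10)=1*178+1*110=288


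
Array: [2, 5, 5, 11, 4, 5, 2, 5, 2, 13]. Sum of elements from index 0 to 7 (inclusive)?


Prefix sums: [0, 2, 7, 12, 23, 27, 32, 34, 39, 41, 54]
Sum[0..7] = prefix[8] - prefix[0] = 39 - 0 = 39


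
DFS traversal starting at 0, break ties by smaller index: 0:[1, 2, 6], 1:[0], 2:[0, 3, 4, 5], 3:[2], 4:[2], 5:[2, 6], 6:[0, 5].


DFS stack-based: start with [0]
Visit order: [0, 1, 2, 3, 4, 5, 6]


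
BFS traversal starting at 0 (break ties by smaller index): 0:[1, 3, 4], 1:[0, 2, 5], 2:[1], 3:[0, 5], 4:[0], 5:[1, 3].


BFS queue: start with [0]
Visit order: [0, 1, 3, 4, 2, 5]


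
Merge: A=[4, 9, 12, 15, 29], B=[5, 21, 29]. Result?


Compare heads, take smaller each step.
Merged: [4, 5, 9, 12, 15, 21, 29, 29]


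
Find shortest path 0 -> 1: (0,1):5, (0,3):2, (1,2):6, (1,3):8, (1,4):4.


Dijkstra from 0:
Distances: {0: 0, 1: 5, 2: 11, 3: 2, 4: 9}
Shortest distance to 1 = 5, path = [0, 1]


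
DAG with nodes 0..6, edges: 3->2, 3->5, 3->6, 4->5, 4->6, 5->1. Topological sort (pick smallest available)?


Kahn's algorithm, process smallest node first
Order: [0, 3, 2, 4, 5, 1, 6]


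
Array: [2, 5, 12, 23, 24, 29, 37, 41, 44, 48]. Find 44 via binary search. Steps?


Search for 44:
[0,9] mid=4 arr[4]=24
[5,9] mid=7 arr[7]=41
[8,9] mid=8 arr[8]=44
Total: 3 comparisons


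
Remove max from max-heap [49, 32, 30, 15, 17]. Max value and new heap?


Max = 49
Replace root with last, heapify down
Resulting heap: [32, 17, 30, 15]


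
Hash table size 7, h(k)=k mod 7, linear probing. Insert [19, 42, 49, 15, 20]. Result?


Insertions: 19->slot 5; 42->slot 0; 49->slot 1; 15->slot 2; 20->slot 6
Table: [42, 49, 15, None, None, 19, 20]


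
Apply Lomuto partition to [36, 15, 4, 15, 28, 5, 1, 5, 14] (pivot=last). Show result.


Elements <= 14 go left of pivot.
Result: [4, 5, 1, 5, 14, 15, 36, 15, 28], pivot at index 4


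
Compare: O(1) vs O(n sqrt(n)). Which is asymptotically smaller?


constant grows slower than n^1.5
O(1) is asymptotically smaller; O(n sqrt(n)) grows faster


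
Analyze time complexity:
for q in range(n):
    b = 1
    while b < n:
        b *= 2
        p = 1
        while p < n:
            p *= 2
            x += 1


Per nesting level: O(n) * O(log n) * O(log n) = O(n (log n)^2)
Complexity: O(n (log n)^2)


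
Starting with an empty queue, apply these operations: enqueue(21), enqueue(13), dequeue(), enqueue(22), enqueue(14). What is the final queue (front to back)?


enqueue(21) -> [21]
enqueue(13) -> [21, 13]
dequeue() returns 21 -> [13]
enqueue(22) -> [13, 22]
enqueue(14) -> [13, 22, 14]
Final queue (front to back): [13, 22, 14]


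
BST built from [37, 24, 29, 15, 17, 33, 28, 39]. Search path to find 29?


BST root = 37
Search for 29: compare at each node
Path: [37, 24, 29]


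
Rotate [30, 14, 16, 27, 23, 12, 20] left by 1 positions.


Left rotate by 1: [14, 16, 27, 23, 12, 20, 30]


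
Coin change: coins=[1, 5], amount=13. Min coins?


dp[0]=0; dp[i]=1+min(dp[i-c] for c in coins)
...dp[8]=4, dp[9]=5, dp[10]=2, dp[11]=3, dp[12]=4, dp[13]=5
Minimum coins for 13 = 5


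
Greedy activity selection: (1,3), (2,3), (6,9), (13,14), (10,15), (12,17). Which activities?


Greedy: pick earliest-ending, then skip overlaps.
Selected (3 activities): [(1, 3), (6, 9), (13, 14)]


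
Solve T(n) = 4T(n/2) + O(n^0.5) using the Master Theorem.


a=4, b=2, c=0.5. log_2(4)=2 > c=0.5. Case 1: O(n^log_b(a)) = O(n^2)
Complexity: O(n^2)


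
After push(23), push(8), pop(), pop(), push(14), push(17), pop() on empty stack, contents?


push(23) -> [23]
push(8) -> [23, 8]
pop() returns 8 -> [23]
pop() returns 23 -> []
push(14) -> [14]
push(17) -> [14, 17]
pop() returns 17 -> [14]
Final stack (bottom to top): [14]


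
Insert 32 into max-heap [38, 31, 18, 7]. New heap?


Append 32: [38, 31, 18, 7, 32]
Bubble up: swap idx 4(32) with idx 1(31)
Result: [38, 32, 18, 7, 31]


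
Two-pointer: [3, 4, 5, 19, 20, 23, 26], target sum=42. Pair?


Two pointers: lo=0, hi=6
Found pair: (19, 23) summing to 42


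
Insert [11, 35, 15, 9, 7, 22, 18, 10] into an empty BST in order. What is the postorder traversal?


Root = 11; build tree by BST insertion.
Postorder traversal: [7, 10, 9, 18, 22, 15, 35, 11]


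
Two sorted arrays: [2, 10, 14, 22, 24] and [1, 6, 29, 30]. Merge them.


Compare heads, take smaller each step.
Merged: [1, 2, 6, 10, 14, 22, 24, 29, 30]


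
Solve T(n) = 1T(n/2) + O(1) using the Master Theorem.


a=1, b=2, c=0. log_2(1)=0 = c=0. Case 2: O(n^c log n) = O(log n)
Complexity: O(log n)


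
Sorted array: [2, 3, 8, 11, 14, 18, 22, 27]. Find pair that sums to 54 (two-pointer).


Two pointers: lo=0, hi=7
No pair sums to 54


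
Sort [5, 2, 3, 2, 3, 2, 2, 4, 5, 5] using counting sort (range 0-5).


Count array: [0, 0, 4, 2, 1, 3]
Reconstruct: [2, 2, 2, 2, 3, 3, 4, 5, 5, 5]


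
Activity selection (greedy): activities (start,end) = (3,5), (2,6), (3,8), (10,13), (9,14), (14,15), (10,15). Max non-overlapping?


Greedy: pick earliest-ending, then skip overlaps.
Selected (3 activities): [(3, 5), (10, 13), (14, 15)]


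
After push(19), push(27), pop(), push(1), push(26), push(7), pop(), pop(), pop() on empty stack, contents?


push(19) -> [19]
push(27) -> [19, 27]
pop() returns 27 -> [19]
push(1) -> [19, 1]
push(26) -> [19, 1, 26]
push(7) -> [19, 1, 26, 7]
pop() returns 7 -> [19, 1, 26]
pop() returns 26 -> [19, 1]
pop() returns 1 -> [19]
Final stack (bottom to top): [19]


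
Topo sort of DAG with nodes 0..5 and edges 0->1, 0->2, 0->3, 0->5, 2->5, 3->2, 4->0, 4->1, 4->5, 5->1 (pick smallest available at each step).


Kahn's algorithm, process smallest node first
Order: [4, 0, 3, 2, 5, 1]


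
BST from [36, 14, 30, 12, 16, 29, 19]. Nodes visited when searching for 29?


BST root = 36
Search for 29: compare at each node
Path: [36, 14, 30, 16, 29]


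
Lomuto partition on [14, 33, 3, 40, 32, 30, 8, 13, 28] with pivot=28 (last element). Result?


Elements <= 28 go left of pivot.
Result: [14, 3, 8, 13, 28, 30, 33, 40, 32], pivot at index 4


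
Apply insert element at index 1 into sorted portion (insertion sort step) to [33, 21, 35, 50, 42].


After one pass: [21, 33, 35, 50, 42]


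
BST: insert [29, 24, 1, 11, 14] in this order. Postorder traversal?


Root = 29; build tree by BST insertion.
Postorder traversal: [14, 11, 1, 24, 29]


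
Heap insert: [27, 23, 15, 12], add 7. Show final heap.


Append 7: [27, 23, 15, 12, 7]
Bubble up: no swaps needed
Result: [27, 23, 15, 12, 7]


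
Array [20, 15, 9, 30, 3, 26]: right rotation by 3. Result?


Right rotate by 3: [30, 3, 26, 20, 15, 9]


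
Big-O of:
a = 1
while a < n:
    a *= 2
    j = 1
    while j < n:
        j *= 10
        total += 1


Per nesting level: O(log n) * O(log n) = O((log n)^2)
Complexity: O((log n)^2)


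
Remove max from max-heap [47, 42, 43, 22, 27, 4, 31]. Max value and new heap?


Max = 47
Replace root with last, heapify down
Resulting heap: [43, 42, 31, 22, 27, 4]


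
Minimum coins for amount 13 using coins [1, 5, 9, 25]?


dp[0]=0; dp[i]=1+min(dp[i-c] for c in coins)
...dp[8]=4, dp[9]=1, dp[10]=2, dp[11]=3, dp[12]=4, dp[13]=5
Minimum coins for 13 = 5


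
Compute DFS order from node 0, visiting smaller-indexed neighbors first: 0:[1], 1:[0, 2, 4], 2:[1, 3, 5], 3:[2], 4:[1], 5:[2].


DFS stack-based: start with [0]
Visit order: [0, 1, 2, 3, 5, 4]


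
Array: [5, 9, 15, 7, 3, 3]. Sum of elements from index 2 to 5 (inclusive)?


Prefix sums: [0, 5, 14, 29, 36, 39, 42]
Sum[2..5] = prefix[6] - prefix[2] = 42 - 14 = 28


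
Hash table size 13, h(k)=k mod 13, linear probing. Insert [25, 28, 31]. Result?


Insertions: 25->slot 12; 28->slot 2; 31->slot 5
Table: [None, None, 28, None, None, 31, None, None, None, None, None, None, 25]


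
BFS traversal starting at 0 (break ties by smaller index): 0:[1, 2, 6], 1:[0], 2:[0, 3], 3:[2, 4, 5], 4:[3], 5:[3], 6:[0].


BFS queue: start with [0]
Visit order: [0, 1, 2, 6, 3, 4, 5]
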